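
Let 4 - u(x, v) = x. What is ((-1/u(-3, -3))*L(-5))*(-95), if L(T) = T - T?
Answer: 0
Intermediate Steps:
u(x, v) = 4 - x
L(T) = 0
((-1/u(-3, -3))*L(-5))*(-95) = (-1/(4 - 1*(-3))*0)*(-95) = (-1/(4 + 3)*0)*(-95) = (-1/7*0)*(-95) = (-1*⅐*0)*(-95) = -⅐*0*(-95) = 0*(-95) = 0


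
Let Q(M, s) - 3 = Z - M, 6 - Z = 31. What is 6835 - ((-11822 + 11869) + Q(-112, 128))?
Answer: 6698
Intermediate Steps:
Z = -25 (Z = 6 - 1*31 = 6 - 31 = -25)
Q(M, s) = -22 - M (Q(M, s) = 3 + (-25 - M) = -22 - M)
6835 - ((-11822 + 11869) + Q(-112, 128)) = 6835 - ((-11822 + 11869) + (-22 - 1*(-112))) = 6835 - (47 + (-22 + 112)) = 6835 - (47 + 90) = 6835 - 1*137 = 6835 - 137 = 6698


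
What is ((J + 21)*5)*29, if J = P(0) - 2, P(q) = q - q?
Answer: 2755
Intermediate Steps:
P(q) = 0
J = -2 (J = 0 - 2 = -2)
((J + 21)*5)*29 = ((-2 + 21)*5)*29 = (19*5)*29 = 95*29 = 2755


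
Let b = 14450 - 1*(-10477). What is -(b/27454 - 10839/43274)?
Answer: -27897039/42430157 ≈ -0.65748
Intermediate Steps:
b = 24927 (b = 14450 + 10477 = 24927)
-(b/27454 - 10839/43274) = -(24927/27454 - 10839/43274) = -(24927*(1/27454) - 10839*1/43274) = -(3561/3922 - 10839/43274) = -1*27897039/42430157 = -27897039/42430157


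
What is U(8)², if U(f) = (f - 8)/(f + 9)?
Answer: 0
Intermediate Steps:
U(f) = (-8 + f)/(9 + f)
U(8)² = ((-8 + 8)/(9 + 8))² = (0/17)² = ((1/17)*0)² = 0² = 0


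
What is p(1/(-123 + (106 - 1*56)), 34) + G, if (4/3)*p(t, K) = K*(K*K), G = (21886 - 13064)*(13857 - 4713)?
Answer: 80697846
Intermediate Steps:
G = 80668368 (G = 8822*9144 = 80668368)
p(t, K) = 3*K**3/4 (p(t, K) = 3*(K*(K*K))/4 = 3*(K*K**2)/4 = 3*K**3/4)
p(1/(-123 + (106 - 1*56)), 34) + G = (3/4)*34**3 + 80668368 = (3/4)*39304 + 80668368 = 29478 + 80668368 = 80697846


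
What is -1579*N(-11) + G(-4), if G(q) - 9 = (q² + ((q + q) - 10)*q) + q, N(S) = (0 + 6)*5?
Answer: -47277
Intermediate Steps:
N(S) = 30 (N(S) = 6*5 = 30)
G(q) = 9 + q + q² + q*(-10 + 2*q) (G(q) = 9 + ((q² + ((q + q) - 10)*q) + q) = 9 + ((q² + (2*q - 10)*q) + q) = 9 + ((q² + (-10 + 2*q)*q) + q) = 9 + ((q² + q*(-10 + 2*q)) + q) = 9 + (q + q² + q*(-10 + 2*q)) = 9 + q + q² + q*(-10 + 2*q))
-1579*N(-11) + G(-4) = -1579*30 + (9 - 9*(-4) + 3*(-4)²) = -47370 + (9 + 36 + 3*16) = -47370 + (9 + 36 + 48) = -47370 + 93 = -47277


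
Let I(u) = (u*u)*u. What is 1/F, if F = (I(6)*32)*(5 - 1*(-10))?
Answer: 1/103680 ≈ 9.6451e-6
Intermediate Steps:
I(u) = u**3 (I(u) = u**2*u = u**3)
F = 103680 (F = (6**3*32)*(5 - 1*(-10)) = (216*32)*(5 + 10) = 6912*15 = 103680)
1/F = 1/103680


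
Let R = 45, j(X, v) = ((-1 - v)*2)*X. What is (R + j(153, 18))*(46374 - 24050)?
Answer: -128787156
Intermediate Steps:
j(X, v) = X*(-2 - 2*v) (j(X, v) = (-2 - 2*v)*X = X*(-2 - 2*v))
(R + j(153, 18))*(46374 - 24050) = (45 - 2*153*(1 + 18))*(46374 - 24050) = (45 - 2*153*19)*22324 = (45 - 5814)*22324 = -5769*22324 = -128787156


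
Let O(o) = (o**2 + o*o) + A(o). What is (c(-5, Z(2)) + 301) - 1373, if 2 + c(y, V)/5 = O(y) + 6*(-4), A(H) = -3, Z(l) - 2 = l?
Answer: -967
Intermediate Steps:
Z(l) = 2 + l
O(o) = -3 + 2*o**2 (O(o) = (o**2 + o*o) - 3 = (o**2 + o**2) - 3 = 2*o**2 - 3 = -3 + 2*o**2)
c(y, V) = -145 + 10*y**2 (c(y, V) = -10 + 5*((-3 + 2*y**2) + 6*(-4)) = -10 + 5*((-3 + 2*y**2) - 24) = -10 + 5*(-27 + 2*y**2) = -10 + (-135 + 10*y**2) = -145 + 10*y**2)
(c(-5, Z(2)) + 301) - 1373 = ((-145 + 10*(-5)**2) + 301) - 1373 = ((-145 + 10*25) + 301) - 1373 = ((-145 + 250) + 301) - 1373 = (105 + 301) - 1373 = 406 - 1373 = -967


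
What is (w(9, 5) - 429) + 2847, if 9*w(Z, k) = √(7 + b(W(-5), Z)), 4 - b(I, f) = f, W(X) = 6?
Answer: 2418 + √2/9 ≈ 2418.2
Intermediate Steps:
b(I, f) = 4 - f
w(Z, k) = √(11 - Z)/9 (w(Z, k) = √(7 + (4 - Z))/9 = √(11 - Z)/9)
(w(9, 5) - 429) + 2847 = (√(11 - 1*9)/9 - 429) + 2847 = (√(11 - 9)/9 - 429) + 2847 = (√2/9 - 429) + 2847 = (-429 + √2/9) + 2847 = 2418 + √2/9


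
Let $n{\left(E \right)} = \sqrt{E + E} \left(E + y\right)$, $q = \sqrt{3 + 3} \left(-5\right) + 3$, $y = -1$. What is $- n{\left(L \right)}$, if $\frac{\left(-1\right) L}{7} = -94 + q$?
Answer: $\sqrt{1274 + 70 \sqrt{6}} \left(-636 - 35 \sqrt{6}\right) \approx -27440.0$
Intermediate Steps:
$q = 3 - 5 \sqrt{6}$ ($q = \sqrt{6} \left(-5\right) + 3 = - 5 \sqrt{6} + 3 = 3 - 5 \sqrt{6} \approx -9.2475$)
$L = 637 + 35 \sqrt{6}$ ($L = - 7 \left(-94 + \left(3 - 5 \sqrt{6}\right)\right) = - 7 \left(-91 - 5 \sqrt{6}\right) = 637 + 35 \sqrt{6} \approx 722.73$)
$n{\left(E \right)} = \sqrt{2} \sqrt{E} \left(-1 + E\right)$ ($n{\left(E \right)} = \sqrt{E + E} \left(E - 1\right) = \sqrt{2 E} \left(-1 + E\right) = \sqrt{2} \sqrt{E} \left(-1 + E\right)$)
$- n{\left(L \right)} = - \sqrt{2} \sqrt{637 + 35 \sqrt{6}} \left(-1 + \left(637 + 35 \sqrt{6}\right)\right) = - \sqrt{2} \sqrt{637 + 35 \sqrt{6}} \left(636 + 35 \sqrt{6}\right)$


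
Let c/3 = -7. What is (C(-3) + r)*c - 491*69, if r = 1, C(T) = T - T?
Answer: -33900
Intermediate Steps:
c = -21 (c = 3*(-7) = -21)
C(T) = 0
(C(-3) + r)*c - 491*69 = (0 + 1)*(-21) - 491*69 = 1*(-21) - 33879 = -21 - 33879 = -33900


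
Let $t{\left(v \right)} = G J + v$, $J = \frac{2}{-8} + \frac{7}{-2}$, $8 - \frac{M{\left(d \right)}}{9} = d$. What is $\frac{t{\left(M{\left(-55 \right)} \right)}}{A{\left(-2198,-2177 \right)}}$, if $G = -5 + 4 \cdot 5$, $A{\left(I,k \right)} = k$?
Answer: $- \frac{2043}{8708} \approx -0.23461$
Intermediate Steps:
$M{\left(d \right)} = 72 - 9 d$
$G = 15$ ($G = -5 + 20 = 15$)
$J = - \frac{15}{4}$ ($J = 2 \left(- \frac{1}{8}\right) + 7 \left(- \frac{1}{2}\right) = - \frac{1}{4} - \frac{7}{2} = - \frac{15}{4} \approx -3.75$)
$t{\left(v \right)} = - \frac{225}{4} + v$ ($t{\left(v \right)} = 15 \left(- \frac{15}{4}\right) + v = - \frac{225}{4} + v$)
$\frac{t{\left(M{\left(-55 \right)} \right)}}{A{\left(-2198,-2177 \right)}} = \frac{- \frac{225}{4} + \left(72 - -495\right)}{-2177} = \left(- \frac{225}{4} + \left(72 + 495\right)\right) \left(- \frac{1}{2177}\right) = \left(- \frac{225}{4} + 567\right) \left(- \frac{1}{2177}\right) = \frac{2043}{4} \left(- \frac{1}{2177}\right) = - \frac{2043}{8708}$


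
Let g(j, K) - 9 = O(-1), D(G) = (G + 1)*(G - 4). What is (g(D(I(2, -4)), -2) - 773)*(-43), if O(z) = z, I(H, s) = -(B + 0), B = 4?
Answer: 32895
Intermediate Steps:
I(H, s) = -4 (I(H, s) = -(4 + 0) = -1*4 = -4)
D(G) = (1 + G)*(-4 + G)
g(j, K) = 8 (g(j, K) = 9 - 1 = 8)
(g(D(I(2, -4)), -2) - 773)*(-43) = (8 - 773)*(-43) = -765*(-43) = 32895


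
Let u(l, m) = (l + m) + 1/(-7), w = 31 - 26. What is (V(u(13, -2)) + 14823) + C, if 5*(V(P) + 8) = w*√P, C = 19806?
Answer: 34621 + 2*√133/7 ≈ 34624.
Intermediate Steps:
w = 5
u(l, m) = -⅐ + l + m (u(l, m) = (l + m) - ⅐ = -⅐ + l + m)
V(P) = -8 + √P (V(P) = -8 + (5*√P)/5 = -8 + √P)
(V(u(13, -2)) + 14823) + C = ((-8 + √(-⅐ + 13 - 2)) + 14823) + 19806 = ((-8 + √(76/7)) + 14823) + 19806 = ((-8 + 2*√133/7) + 14823) + 19806 = (14815 + 2*√133/7) + 19806 = 34621 + 2*√133/7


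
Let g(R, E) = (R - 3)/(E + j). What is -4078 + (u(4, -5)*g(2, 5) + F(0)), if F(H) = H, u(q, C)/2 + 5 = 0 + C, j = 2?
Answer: -28526/7 ≈ -4075.1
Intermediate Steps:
u(q, C) = -10 + 2*C (u(q, C) = -10 + 2*(0 + C) = -10 + 2*C)
g(R, E) = (-3 + R)/(2 + E) (g(R, E) = (R - 3)/(E + 2) = (-3 + R)/(2 + E))
-4078 + (u(4, -5)*g(2, 5) + F(0)) = -4078 + ((-10 + 2*(-5))*((-3 + 2)/(2 + 5)) + 0) = -4078 + ((-10 - 10)*(-1/7) + 0) = -4078 + (-20*(-1)/7 + 0) = -4078 + (-20*(-1/7) + 0) = -4078 + (20/7 + 0) = -4078 + 20/7 = -28526/7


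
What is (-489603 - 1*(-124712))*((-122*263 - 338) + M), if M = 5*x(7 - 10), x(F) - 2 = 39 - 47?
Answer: 11842172514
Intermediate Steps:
x(F) = -6 (x(F) = 2 + (39 - 47) = 2 - 8 = -6)
M = -30 (M = 5*(-6) = -30)
(-489603 - 1*(-124712))*((-122*263 - 338) + M) = (-489603 - 1*(-124712))*((-122*263 - 338) - 30) = (-489603 + 124712)*((-32086 - 338) - 30) = -364891*(-32424 - 30) = -364891*(-32454) = 11842172514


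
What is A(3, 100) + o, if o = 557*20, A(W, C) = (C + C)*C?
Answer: 31140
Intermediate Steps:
A(W, C) = 2*C² (A(W, C) = (2*C)*C = 2*C²)
o = 11140
A(3, 100) + o = 2*100² + 11140 = 2*10000 + 11140 = 20000 + 11140 = 31140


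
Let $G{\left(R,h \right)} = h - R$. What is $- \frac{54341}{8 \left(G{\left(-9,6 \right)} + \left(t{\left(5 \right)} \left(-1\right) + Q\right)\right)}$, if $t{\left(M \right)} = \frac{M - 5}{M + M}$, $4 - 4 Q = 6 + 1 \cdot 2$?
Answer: $- \frac{7763}{16} \approx -485.19$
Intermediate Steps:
$Q = -1$ ($Q = 1 - \frac{6 + 1 \cdot 2}{4} = 1 - \frac{6 + 2}{4} = 1 - 2 = -1$)
$t{\left(M \right)} = \frac{-5 + M}{2 M}$
$- \frac{54341}{8 \left(G{\left(-9,6 \right)} + \left(t{\left(5 \right)} \left(-1\right) + Q\right)\right)} = - \frac{54341}{8 \left(\left(6 - -9\right) - \left(1 - \frac{-5 + 5}{2 \cdot 5} \left(-1\right)\right)\right)} = - \frac{54341}{8 \left(\left(6 + 9\right) - \left(1 - \frac{1}{2} \cdot \frac{1}{5} \cdot 0 \left(-1\right)\right)\right)} = - \frac{54341}{8 \left(15 + \left(0 \left(-1\right) - 1\right)\right)} = - \frac{54341}{8 \left(15 + \left(0 - 1\right)\right)} = - \frac{54341}{8 \left(15 - 1\right)} = - \frac{54341}{8 \cdot 14} = - \frac{54341}{112} = \left(-54341\right) \frac{1}{112} = - \frac{7763}{16}$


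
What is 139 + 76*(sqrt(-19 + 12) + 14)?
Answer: 1203 + 76*I*sqrt(7) ≈ 1203.0 + 201.08*I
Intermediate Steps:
139 + 76*(sqrt(-19 + 12) + 14) = 139 + 76*(sqrt(-7) + 14) = 139 + 76*(I*sqrt(7) + 14) = 139 + 76*(14 + I*sqrt(7)) = 139 + (1064 + 76*I*sqrt(7)) = 1203 + 76*I*sqrt(7)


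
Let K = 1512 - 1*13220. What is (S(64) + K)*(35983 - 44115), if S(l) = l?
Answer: 94689008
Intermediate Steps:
K = -11708 (K = 1512 - 13220 = -11708)
(S(64) + K)*(35983 - 44115) = (64 - 11708)*(35983 - 44115) = -11644*(-8132) = 94689008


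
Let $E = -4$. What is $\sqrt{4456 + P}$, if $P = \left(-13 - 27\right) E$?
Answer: $2 \sqrt{1154} \approx 67.941$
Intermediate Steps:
$P = 160$ ($P = \left(-13 - 27\right) \left(-4\right) = \left(-40\right) \left(-4\right) = 160$)
$\sqrt{4456 + P} = \sqrt{4456 + 160} = \sqrt{4616} = 2 \sqrt{1154}$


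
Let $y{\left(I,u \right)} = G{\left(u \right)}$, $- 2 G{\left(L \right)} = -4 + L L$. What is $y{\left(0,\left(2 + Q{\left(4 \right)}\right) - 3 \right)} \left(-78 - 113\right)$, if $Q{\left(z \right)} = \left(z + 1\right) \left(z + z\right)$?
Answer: $\frac{289747}{2} \approx 1.4487 \cdot 10^{5}$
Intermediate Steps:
$G{\left(L \right)} = 2 - \frac{L^{2}}{2}$ ($G{\left(L \right)} = - \frac{-4 + L L}{2} = - \frac{-4 + L^{2}}{2} = 2 - \frac{L^{2}}{2}$)
$Q{\left(z \right)} = 2 z \left(1 + z\right)$ ($Q{\left(z \right)} = \left(1 + z\right) 2 z = 2 z \left(1 + z\right)$)
$y{\left(I,u \right)} = 2 - \frac{u^{2}}{2}$
$y{\left(0,\left(2 + Q{\left(4 \right)}\right) - 3 \right)} \left(-78 - 113\right) = \left(2 - \frac{\left(\left(2 + 2 \cdot 4 \left(1 + 4\right)\right) - 3\right)^{2}}{2}\right) \left(-78 - 113\right) = \left(2 - \frac{\left(\left(2 + 2 \cdot 4 \cdot 5\right) - 3\right)^{2}}{2}\right) \left(-191\right) = \left(2 - \frac{\left(\left(2 + 40\right) - 3\right)^{2}}{2}\right) \left(-191\right) = \left(2 - \frac{\left(42 - 3\right)^{2}}{2}\right) \left(-191\right) = \left(2 - \frac{39^{2}}{2}\right) \left(-191\right) = \left(2 - \frac{1521}{2}\right) \left(-191\right) = \left(- \frac{1517}{2}\right) \left(-191\right) = \frac{289747}{2}$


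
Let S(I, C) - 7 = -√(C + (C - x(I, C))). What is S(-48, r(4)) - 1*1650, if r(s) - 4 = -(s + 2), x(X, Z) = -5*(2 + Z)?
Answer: -1643 - 2*I ≈ -1643.0 - 2.0*I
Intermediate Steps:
x(X, Z) = -10 - 5*Z
r(s) = 2 - s (r(s) = 4 - (s + 2) = 4 - (2 + s) = 4 + (-2 - s) = 2 - s)
S(I, C) = 7 - √(10 + 7*C) (S(I, C) = 7 - √(C + (C - (-10 - 5*C))) = 7 - √(C + (C + (10 + 5*C))) = 7 - √(C + (10 + 6*C)) = 7 - √(10 + 7*C))
S(-48, r(4)) - 1*1650 = (7 - √(10 + 7*(2 - 1*4))) - 1*1650 = (7 - √(10 + 7*(2 - 4))) - 1650 = (7 - √(10 + 7*(-2))) - 1650 = (7 - √(10 - 14)) - 1650 = (7 - √(-4)) - 1650 = (7 - 2*I) - 1650 = -1643 - 2*I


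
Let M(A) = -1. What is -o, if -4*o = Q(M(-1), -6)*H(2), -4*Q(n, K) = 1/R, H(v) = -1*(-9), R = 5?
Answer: -9/80 ≈ -0.11250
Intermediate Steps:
H(v) = 9
Q(n, K) = -1/20 (Q(n, K) = -1/4/5 = -1/4*1/5 = -1/20)
o = 9/80 (o = -(-1)*9/80 = -1/4*(-9/20) = 9/80 ≈ 0.11250)
-o = -1*9/80 = -9/80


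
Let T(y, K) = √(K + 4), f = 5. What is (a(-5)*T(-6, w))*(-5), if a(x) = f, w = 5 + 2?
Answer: -25*√11 ≈ -82.916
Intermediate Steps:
w = 7
a(x) = 5
T(y, K) = √(4 + K)
(a(-5)*T(-6, w))*(-5) = (5*√(4 + 7))*(-5) = (5*√11)*(-5) = -25*√11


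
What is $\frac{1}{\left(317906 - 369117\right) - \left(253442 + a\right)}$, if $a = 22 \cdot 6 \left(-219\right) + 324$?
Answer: $- \frac{1}{276069} \approx -3.6223 \cdot 10^{-6}$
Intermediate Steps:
$a = -28584$ ($a = 132 \left(-219\right) + 324 = -28908 + 324 = -28584$)
$\frac{1}{\left(317906 - 369117\right) - \left(253442 + a\right)} = \frac{1}{\left(317906 - 369117\right) - 224858} = \frac{1}{-51211 + \left(-253442 + 28584\right)} = \frac{1}{-51211 - 224858} = \frac{1}{-276069} = - \frac{1}{276069}$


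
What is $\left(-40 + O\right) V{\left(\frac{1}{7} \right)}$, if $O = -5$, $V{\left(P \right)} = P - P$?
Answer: $0$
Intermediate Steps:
$V{\left(P \right)} = 0$
$\left(-40 + O\right) V{\left(\frac{1}{7} \right)} = \left(-40 - 5\right) 0 = \left(-45\right) 0 = 0$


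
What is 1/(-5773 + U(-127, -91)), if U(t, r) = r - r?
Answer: -1/5773 ≈ -0.00017322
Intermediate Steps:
U(t, r) = 0
1/(-5773 + U(-127, -91)) = 1/(-5773 + 0) = 1/(-5773) = -1/5773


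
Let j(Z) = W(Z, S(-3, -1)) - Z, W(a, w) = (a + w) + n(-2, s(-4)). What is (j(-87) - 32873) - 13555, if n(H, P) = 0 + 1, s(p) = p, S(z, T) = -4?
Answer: -46431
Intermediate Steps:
n(H, P) = 1
W(a, w) = 1 + a + w (W(a, w) = (a + w) + 1 = 1 + a + w)
j(Z) = -3 (j(Z) = (1 + Z - 4) - Z = (-3 + Z) - Z = -3)
(j(-87) - 32873) - 13555 = (-3 - 32873) - 13555 = -32876 - 13555 = -46431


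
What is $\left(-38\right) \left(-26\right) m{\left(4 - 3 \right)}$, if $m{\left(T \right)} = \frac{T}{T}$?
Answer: $988$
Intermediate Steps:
$m{\left(T \right)} = 1$
$\left(-38\right) \left(-26\right) m{\left(4 - 3 \right)} = \left(-38\right) \left(-26\right) 1 = 988 \cdot 1 = 988$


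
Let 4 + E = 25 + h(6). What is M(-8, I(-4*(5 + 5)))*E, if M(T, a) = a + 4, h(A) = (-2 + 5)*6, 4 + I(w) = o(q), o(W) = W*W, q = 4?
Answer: 624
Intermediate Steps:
o(W) = W²
I(w) = 12 (I(w) = -4 + 4² = -4 + 16 = 12)
h(A) = 18 (h(A) = 3*6 = 18)
M(T, a) = 4 + a
E = 39 (E = -4 + (25 + 18) = -4 + 43 = 39)
M(-8, I(-4*(5 + 5)))*E = (4 + 12)*39 = 16*39 = 624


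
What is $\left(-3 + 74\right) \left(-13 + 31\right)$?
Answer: $1278$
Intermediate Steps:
$\left(-3 + 74\right) \left(-13 + 31\right) = 71 \cdot 18 = 1278$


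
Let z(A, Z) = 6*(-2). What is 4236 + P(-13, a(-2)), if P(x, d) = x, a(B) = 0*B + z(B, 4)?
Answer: 4223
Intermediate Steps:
z(A, Z) = -12
a(B) = -12 (a(B) = 0*B - 12 = 0 - 12 = -12)
4236 + P(-13, a(-2)) = 4236 - 13 = 4223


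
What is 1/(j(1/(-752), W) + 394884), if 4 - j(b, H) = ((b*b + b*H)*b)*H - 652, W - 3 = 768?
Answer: 425259008/168206501005459 ≈ 2.5282e-6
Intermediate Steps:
W = 771 (W = 3 + 768 = 771)
j(b, H) = 656 - H*b*(b**2 + H*b) (j(b, H) = 4 - (((b*b + b*H)*b)*H - 652) = 4 - (((b**2 + H*b)*b)*H - 652) = 4 - ((b*(b**2 + H*b))*H - 652) = 4 - (H*b*(b**2 + H*b) - 652) = 4 - (-652 + H*b*(b**2 + H*b)) = 4 + (652 - H*b*(b**2 + H*b)) = 656 - H*b*(b**2 + H*b))
1/(j(1/(-752), W) + 394884) = 1/((656 - 1*771*(1/(-752))**3 - 1*771**2*(1/(-752))**2) + 394884) = 1/((656 - 1*771*(-1/752)**3 - 1*594441*(-1/752)**2) + 394884) = 1/((656 - 1*771*(-1/425259008) - 1*594441*1/565504) + 394884) = 1/((656 + 771/425259008 - 594441/565504) + 394884) = 1/(278522890387/425259008 + 394884) = 1/(168206501005459/425259008) = 425259008/168206501005459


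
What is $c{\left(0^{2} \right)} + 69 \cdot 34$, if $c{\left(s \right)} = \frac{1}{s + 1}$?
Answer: $2347$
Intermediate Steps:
$c{\left(s \right)} = \frac{1}{1 + s}$
$c{\left(0^{2} \right)} + 69 \cdot 34 = \frac{1}{1 + 0^{2}} + 69 \cdot 34 = \frac{1}{1 + 0} + 2346 = 1^{-1} + 2346 = 1 + 2346 = 2347$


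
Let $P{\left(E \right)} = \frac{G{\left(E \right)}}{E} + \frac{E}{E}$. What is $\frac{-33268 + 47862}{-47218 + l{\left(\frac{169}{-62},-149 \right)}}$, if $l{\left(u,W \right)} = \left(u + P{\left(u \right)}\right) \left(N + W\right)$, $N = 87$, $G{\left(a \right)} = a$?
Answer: $- \frac{14594}{47173} \approx -0.30937$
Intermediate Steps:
$P{\left(E \right)} = 2$ ($P{\left(E \right)} = \frac{E}{E} + \frac{E}{E} = 1 + 1 = 2$)
$l{\left(u,W \right)} = \left(2 + u\right) \left(87 + W\right)$ ($l{\left(u,W \right)} = \left(u + 2\right) \left(87 + W\right) = \left(2 + u\right) \left(87 + W\right)$)
$\frac{-33268 + 47862}{-47218 + l{\left(\frac{169}{-62},-149 \right)}} = \frac{-33268 + 47862}{-47218 + \left(174 + 2 \left(-149\right) + 87 \frac{169}{-62} - 149 \frac{169}{-62}\right)} = \frac{14594}{-47218 + \left(174 - 298 + 87 \cdot 169 \left(- \frac{1}{62}\right) - 149 \cdot 169 \left(- \frac{1}{62}\right)\right)} = \frac{14594}{-47218 + \left(174 - 298 + 87 \left(- \frac{169}{62}\right) - - \frac{25181}{62}\right)} = \frac{14594}{-47218 + \left(174 - 298 - \frac{14703}{62} + \frac{25181}{62}\right)} = \frac{14594}{-47218 + 45} = \frac{14594}{-47173} = 14594 \left(- \frac{1}{47173}\right) = - \frac{14594}{47173}$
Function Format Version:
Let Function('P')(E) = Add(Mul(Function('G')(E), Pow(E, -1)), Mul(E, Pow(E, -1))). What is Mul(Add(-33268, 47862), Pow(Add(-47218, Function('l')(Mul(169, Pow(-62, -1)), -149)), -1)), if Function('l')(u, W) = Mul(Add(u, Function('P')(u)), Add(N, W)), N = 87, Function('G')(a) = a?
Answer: Rational(-14594, 47173) ≈ -0.30937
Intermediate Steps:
Function('P')(E) = 2 (Function('P')(E) = Add(Mul(E, Pow(E, -1)), Mul(E, Pow(E, -1))) = Add(1, 1) = 2)
Function('l')(u, W) = Mul(Add(2, u), Add(87, W)) (Function('l')(u, W) = Mul(Add(u, 2), Add(87, W)) = Mul(Add(2, u), Add(87, W)))
Mul(Add(-33268, 47862), Pow(Add(-47218, Function('l')(Mul(169, Pow(-62, -1)), -149)), -1)) = Mul(Add(-33268, 47862), Pow(Add(-47218, Add(174, Mul(2, -149), Mul(87, Mul(169, Pow(-62, -1))), Mul(-149, Mul(169, Pow(-62, -1))))), -1)) = Mul(14594, Pow(Add(-47218, Add(174, -298, Mul(87, Mul(169, Rational(-1, 62))), Mul(-149, Mul(169, Rational(-1, 62))))), -1)) = Mul(14594, Pow(Add(-47218, Add(174, -298, Mul(87, Rational(-169, 62)), Mul(-149, Rational(-169, 62)))), -1)) = Mul(14594, Pow(Add(-47218, Add(174, -298, Rational(-14703, 62), Rational(25181, 62))), -1)) = Mul(14594, Pow(Add(-47218, 45), -1)) = Mul(14594, Pow(-47173, -1)) = Mul(14594, Rational(-1, 47173)) = Rational(-14594, 47173)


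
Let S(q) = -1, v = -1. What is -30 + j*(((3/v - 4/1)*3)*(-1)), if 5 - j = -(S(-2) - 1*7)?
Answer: -93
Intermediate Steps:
j = -3 (j = 5 - (-1)*(-1 - 1*7) = 5 - (-1)*(-1 - 7) = 5 - (-1)*(-8) = 5 - 1*8 = 5 - 8 = -3)
-30 + j*(((3/v - 4/1)*3)*(-1)) = -30 - 3*(3/(-1) - 4/1)*3*(-1) = -30 - 3*(3*(-1) - 4*1)*3*(-1) = -30 - 3*(-3 - 4)*3*(-1) = -30 - 3*(-7*3)*(-1) = -30 - (-63)*(-1) = -30 - 3*21 = -30 - 63 = -93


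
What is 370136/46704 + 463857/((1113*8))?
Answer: 74284727/1237656 ≈ 60.021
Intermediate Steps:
370136/46704 + 463857/((1113*8)) = 370136*(1/46704) + 463857/8904 = 46267/5838 + 463857*(1/8904) = 46267/5838 + 154619/2968 = 74284727/1237656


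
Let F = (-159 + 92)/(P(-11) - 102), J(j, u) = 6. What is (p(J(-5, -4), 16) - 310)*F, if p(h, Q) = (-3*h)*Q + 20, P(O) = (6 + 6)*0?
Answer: -1139/3 ≈ -379.67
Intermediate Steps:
P(O) = 0 (P(O) = 12*0 = 0)
p(h, Q) = 20 - 3*Q*h (p(h, Q) = -3*Q*h + 20 = 20 - 3*Q*h)
F = 67/102 (F = (-159 + 92)/(0 - 102) = -67/(-102) = -67*(-1/102) = 67/102 ≈ 0.65686)
(p(J(-5, -4), 16) - 310)*F = ((20 - 3*16*6) - 310)*(67/102) = ((20 - 288) - 310)*(67/102) = (-268 - 310)*(67/102) = -578*67/102 = -1139/3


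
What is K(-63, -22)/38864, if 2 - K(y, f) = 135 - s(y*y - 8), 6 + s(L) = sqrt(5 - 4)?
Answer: -69/19432 ≈ -0.0035508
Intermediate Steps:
s(L) = -5 (s(L) = -6 + sqrt(5 - 4) = -6 + sqrt(1) = -6 + 1 = -5)
K(y, f) = -138 (K(y, f) = 2 - (135 - 1*(-5)) = 2 - (135 + 5) = 2 - 1*140 = 2 - 140 = -138)
K(-63, -22)/38864 = -138/38864 = -138*1/38864 = -69/19432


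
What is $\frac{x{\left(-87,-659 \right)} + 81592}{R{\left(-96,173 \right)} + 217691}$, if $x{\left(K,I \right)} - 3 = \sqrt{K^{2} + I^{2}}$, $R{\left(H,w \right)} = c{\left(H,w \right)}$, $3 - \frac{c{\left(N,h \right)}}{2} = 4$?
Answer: $\frac{81595}{217689} + \frac{5 \sqrt{17674}}{217689} \approx 0.37788$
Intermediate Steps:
$c{\left(N,h \right)} = -2$ ($c{\left(N,h \right)} = 6 - 8 = -2$)
$R{\left(H,w \right)} = -2$
$x{\left(K,I \right)} = 3 + \sqrt{I^{2} + K^{2}}$ ($x{\left(K,I \right)} = 3 + \sqrt{K^{2} + I^{2}} = 3 + \sqrt{I^{2} + K^{2}}$)
$\frac{x{\left(-87,-659 \right)} + 81592}{R{\left(-96,173 \right)} + 217691} = \frac{\left(3 + \sqrt{\left(-659\right)^{2} + \left(-87\right)^{2}}\right) + 81592}{-2 + 217691} = \frac{\left(3 + \sqrt{434281 + 7569}\right) + 81592}{217689} = \left(\left(3 + \sqrt{441850}\right) + 81592\right) \frac{1}{217689} = \left(\left(3 + 5 \sqrt{17674}\right) + 81592\right) \frac{1}{217689} = \left(81595 + 5 \sqrt{17674}\right) \frac{1}{217689} = \frac{81595}{217689} + \frac{5 \sqrt{17674}}{217689}$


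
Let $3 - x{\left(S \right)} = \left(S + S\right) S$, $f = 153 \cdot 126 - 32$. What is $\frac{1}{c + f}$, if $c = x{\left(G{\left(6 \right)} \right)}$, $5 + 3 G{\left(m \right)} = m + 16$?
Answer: $\frac{9}{172663} \approx 5.2125 \cdot 10^{-5}$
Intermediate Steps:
$f = 19246$ ($f = 19278 - 32 = 19246$)
$G{\left(m \right)} = \frac{11}{3} + \frac{m}{3}$ ($G{\left(m \right)} = - \frac{5}{3} + \frac{m + 16}{3} = - \frac{5}{3} + \frac{16 + m}{3} = - \frac{5}{3} + \left(\frac{16}{3} + \frac{m}{3}\right) = \frac{11}{3} + \frac{m}{3}$)
$x{\left(S \right)} = 3 - 2 S^{2}$ ($x{\left(S \right)} = 3 - \left(S + S\right) S = 3 - 2 S S = 3 - 2 S^{2}$)
$c = - \frac{551}{9}$ ($c = 3 - 2 \left(\frac{11}{3} + \frac{1}{3} \cdot 6\right)^{2} = 3 - 2 \left(\frac{11}{3} + 2\right)^{2} = 3 - 2 \left(\frac{17}{3}\right)^{2} = 3 - \frac{578}{9} = - \frac{551}{9} \approx -61.222$)
$\frac{1}{c + f} = \frac{1}{- \frac{551}{9} + 19246} = \frac{1}{\frac{172663}{9}} = \frac{9}{172663}$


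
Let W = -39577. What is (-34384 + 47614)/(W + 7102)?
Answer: -882/2165 ≈ -0.40739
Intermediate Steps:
(-34384 + 47614)/(W + 7102) = (-34384 + 47614)/(-39577 + 7102) = 13230/(-32475) = 13230*(-1/32475) = -882/2165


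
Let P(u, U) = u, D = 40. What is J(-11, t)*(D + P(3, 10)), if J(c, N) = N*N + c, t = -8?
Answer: 2279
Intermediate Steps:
J(c, N) = c + N**2 (J(c, N) = N**2 + c = c + N**2)
J(-11, t)*(D + P(3, 10)) = (-11 + (-8)**2)*(40 + 3) = (-11 + 64)*43 = 53*43 = 2279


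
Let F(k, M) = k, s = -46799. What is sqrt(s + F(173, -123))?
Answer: I*sqrt(46626) ≈ 215.93*I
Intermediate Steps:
sqrt(s + F(173, -123)) = sqrt(-46799 + 173) = sqrt(-46626) = I*sqrt(46626)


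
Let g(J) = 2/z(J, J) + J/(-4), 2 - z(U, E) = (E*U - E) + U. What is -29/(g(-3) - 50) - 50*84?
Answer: -5824588/1387 ≈ -4199.4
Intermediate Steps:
z(U, E) = 2 + E - U - E*U (z(U, E) = 2 - ((E*U - E) + U) = 2 - ((-E + E*U) + U) = 2 - (U - E + E*U) = 2 + (E - U - E*U) = 2 + E - U - E*U)
g(J) = 2/(2 - J²) - J/4 (g(J) = 2/(2 + J - J - J*J) + J/(-4) = 2/(2 + J - J - J²) + J*(-¼) = 2/(2 - J²) - J/4)
-29/(g(-3) - 50) - 50*84 = -29/((8 - 1*(-3)*(2 - 1*(-3)²))/(4*(2 - 1*(-3)²)) - 50) - 50*84 = -29/((8 - 1*(-3)*(2 - 1*9))/(4*(2 - 1*9)) - 50) - 4200 = -29/((8 - 1*(-3)*(2 - 9))/(4*(2 - 9)) - 50) - 4200 = -29/((¼)*(8 - 1*(-3)*(-7))/(-7) - 50) - 4200 = -29/((¼)*(-⅐)*(8 - 21) - 50) - 4200 = -29/((¼)*(-⅐)*(-13) - 50) - 4200 = -29/(13/28 - 50) - 4200 = -29/(-1387/28) - 4200 = -29*(-28/1387) - 4200 = 812/1387 - 4200 = -5824588/1387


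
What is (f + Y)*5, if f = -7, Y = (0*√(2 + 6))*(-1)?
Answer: -35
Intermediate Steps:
Y = 0 (Y = (0*√8)*(-1) = (0*(2*√2))*(-1) = 0*(-1) = 0)
(f + Y)*5 = (-7 + 0)*5 = -7*5 = -35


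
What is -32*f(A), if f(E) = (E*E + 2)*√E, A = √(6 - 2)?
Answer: -192*√2 ≈ -271.53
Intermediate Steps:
A = 2 (A = √4 = 2)
f(E) = √E*(2 + E²) (f(E) = (E² + 2)*√E = (2 + E²)*√E = √E*(2 + E²))
-32*f(A) = -32*√2*(2 + 2²) = -32*√2*(2 + 4) = -32*√2*6 = -192*√2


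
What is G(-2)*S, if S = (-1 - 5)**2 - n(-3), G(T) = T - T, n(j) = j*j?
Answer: 0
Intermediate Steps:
n(j) = j**2
G(T) = 0
S = 27 (S = (-1 - 5)**2 - 1*(-3)**2 = (-6)**2 - 1*9 = 36 - 9 = 27)
G(-2)*S = 0*27 = 0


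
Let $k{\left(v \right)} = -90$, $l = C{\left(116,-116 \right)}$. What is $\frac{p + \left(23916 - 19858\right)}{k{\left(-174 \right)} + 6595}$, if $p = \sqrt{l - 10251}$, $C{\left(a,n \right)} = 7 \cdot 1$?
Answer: $\frac{4058}{6505} + \frac{2 i \sqrt{2561}}{6505} \approx 0.62383 + 0.015559 i$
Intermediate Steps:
$C{\left(a,n \right)} = 7$
$l = 7$
$p = 2 i \sqrt{2561}$ ($p = \sqrt{7 - 10251} = \sqrt{-10244} = 2 i \sqrt{2561} \approx 101.21 i$)
$\frac{p + \left(23916 - 19858\right)}{k{\left(-174 \right)} + 6595} = \frac{2 i \sqrt{2561} + \left(23916 - 19858\right)}{-90 + 6595} = \frac{2 i \sqrt{2561} + 4058}{6505} = \left(4058 + 2 i \sqrt{2561}\right) \frac{1}{6505} = \frac{4058}{6505} + \frac{2 i \sqrt{2561}}{6505}$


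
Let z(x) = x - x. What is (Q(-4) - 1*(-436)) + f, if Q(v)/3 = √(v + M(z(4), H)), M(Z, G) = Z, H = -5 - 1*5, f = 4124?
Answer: 4560 + 6*I ≈ 4560.0 + 6.0*I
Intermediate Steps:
H = -10 (H = -5 - 5 = -10)
z(x) = 0
Q(v) = 3*√v (Q(v) = 3*√(v + 0) = 3*√v)
(Q(-4) - 1*(-436)) + f = (3*√(-4) - 1*(-436)) + 4124 = (3*(2*I) + 436) + 4124 = (6*I + 436) + 4124 = (436 + 6*I) + 4124 = 4560 + 6*I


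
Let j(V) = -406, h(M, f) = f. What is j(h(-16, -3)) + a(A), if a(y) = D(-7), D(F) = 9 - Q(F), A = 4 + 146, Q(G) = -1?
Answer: -396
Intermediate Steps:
A = 150
D(F) = 10 (D(F) = 9 - 1*(-1) = 9 + 1 = 10)
a(y) = 10
j(h(-16, -3)) + a(A) = -406 + 10 = -396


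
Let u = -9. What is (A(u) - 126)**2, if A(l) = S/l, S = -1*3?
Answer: 142129/9 ≈ 15792.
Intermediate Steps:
S = -3
A(l) = -3/l
(A(u) - 126)**2 = (-3/(-9) - 126)**2 = (-3*(-1/9) - 126)**2 = (1/3 - 126)**2 = (-377/3)**2 = 142129/9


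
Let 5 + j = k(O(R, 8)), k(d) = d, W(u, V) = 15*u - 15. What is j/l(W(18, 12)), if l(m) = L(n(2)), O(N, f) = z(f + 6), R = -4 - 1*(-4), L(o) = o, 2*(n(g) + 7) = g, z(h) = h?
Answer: -3/2 ≈ -1.5000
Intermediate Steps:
n(g) = -7 + g/2
R = 0 (R = -4 + 4 = 0)
W(u, V) = -15 + 15*u
O(N, f) = 6 + f (O(N, f) = f + 6 = 6 + f)
l(m) = -6 (l(m) = -7 + (½)*2 = -7 + 1 = -6)
j = 9 (j = -5 + (6 + 8) = -5 + 14 = 9)
j/l(W(18, 12)) = 9/(-6) = 9*(-⅙) = -3/2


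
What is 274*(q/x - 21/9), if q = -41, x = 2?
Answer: -18769/3 ≈ -6256.3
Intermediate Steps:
274*(q/x - 21/9) = 274*(-41/2 - 21/9) = 274*(-41*½ - 21*⅑) = 274*(-41/2 - 7/3) = 274*(-137/6) = -18769/3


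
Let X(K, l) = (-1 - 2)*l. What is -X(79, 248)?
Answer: 744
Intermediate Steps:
X(K, l) = -3*l
-X(79, 248) = -(-3)*248 = -1*(-744) = 744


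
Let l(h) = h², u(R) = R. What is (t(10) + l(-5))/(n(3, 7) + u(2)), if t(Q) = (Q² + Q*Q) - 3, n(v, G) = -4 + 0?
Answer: -111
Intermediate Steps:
n(v, G) = -4
t(Q) = -3 + 2*Q² (t(Q) = (Q² + Q²) - 3 = 2*Q² - 3 = -3 + 2*Q²)
(t(10) + l(-5))/(n(3, 7) + u(2)) = ((-3 + 2*10²) + (-5)²)/(-4 + 2) = ((-3 + 2*100) + 25)/(-2) = -((-3 + 200) + 25)/2 = -(197 + 25)/2 = -½*222 = -111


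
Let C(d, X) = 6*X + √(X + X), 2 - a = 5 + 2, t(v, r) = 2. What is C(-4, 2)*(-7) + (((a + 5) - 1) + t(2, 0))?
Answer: -97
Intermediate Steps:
a = -5 (a = 2 - (5 + 2) = 2 - 1*7 = 2 - 7 = -5)
C(d, X) = 6*X + √2*√X (C(d, X) = 6*X + √(2*X) = 6*X + √2*√X)
C(-4, 2)*(-7) + (((a + 5) - 1) + t(2, 0)) = (6*2 + √2*√2)*(-7) + (((-5 + 5) - 1) + 2) = (12 + 2)*(-7) + ((0 - 1) + 2) = 14*(-7) + (-1 + 2) = -98 + 1 = -97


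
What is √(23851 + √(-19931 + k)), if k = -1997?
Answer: √(23851 + 2*I*√5482) ≈ 154.44 + 0.4794*I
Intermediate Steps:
√(23851 + √(-19931 + k)) = √(23851 + √(-19931 - 1997)) = √(23851 + √(-21928)) = √(23851 + 2*I*√5482)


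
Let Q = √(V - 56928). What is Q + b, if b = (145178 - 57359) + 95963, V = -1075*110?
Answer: 183782 + I*√175178 ≈ 1.8378e+5 + 418.54*I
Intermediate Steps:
V = -118250
Q = I*√175178 (Q = √(-118250 - 56928) = √(-175178) = I*√175178 ≈ 418.54*I)
b = 183782 (b = 87819 + 95963 = 183782)
Q + b = I*√175178 + 183782 = 183782 + I*√175178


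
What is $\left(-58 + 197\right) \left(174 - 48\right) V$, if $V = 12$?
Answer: $210168$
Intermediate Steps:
$\left(-58 + 197\right) \left(174 - 48\right) V = \left(-58 + 197\right) \left(174 - 48\right) 12 = 139 \cdot 126 \cdot 12 = 17514 \cdot 12 = 210168$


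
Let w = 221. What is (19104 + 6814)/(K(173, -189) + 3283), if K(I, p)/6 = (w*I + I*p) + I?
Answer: 25918/37537 ≈ 0.69046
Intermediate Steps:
K(I, p) = 1332*I + 6*I*p (K(I, p) = 6*((221*I + I*p) + I) = 6*(222*I + I*p) = 1332*I + 6*I*p)
(19104 + 6814)/(K(173, -189) + 3283) = (19104 + 6814)/(6*173*(222 - 189) + 3283) = 25918/(6*173*33 + 3283) = 25918/(34254 + 3283) = 25918/37537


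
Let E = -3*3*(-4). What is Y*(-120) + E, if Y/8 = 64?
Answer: -61404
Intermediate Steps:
E = 36 (E = -9*(-4) = 36)
Y = 512 (Y = 8*64 = 512)
Y*(-120) + E = 512*(-120) + 36 = -61440 + 36 = -61404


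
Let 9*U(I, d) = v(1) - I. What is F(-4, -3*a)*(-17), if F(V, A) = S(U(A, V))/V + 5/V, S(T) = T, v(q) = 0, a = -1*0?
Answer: 85/4 ≈ 21.250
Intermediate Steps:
a = 0
U(I, d) = -I/9 (U(I, d) = (0 - I)/9 = (-I)/9 = -I/9)
F(V, A) = 5/V - A/(9*V) (F(V, A) = (-A/9)/V + 5/V = -A/(9*V) + 5/V = 5/V - A/(9*V))
F(-4, -3*a)*(-17) = ((⅑)*(45 - (-3)*0)/(-4))*(-17) = ((⅑)*(-¼)*(45 - 1*0))*(-17) = ((⅑)*(-¼)*(45 + 0))*(-17) = ((⅑)*(-¼)*45)*(-17) = -5/4*(-17) = 85/4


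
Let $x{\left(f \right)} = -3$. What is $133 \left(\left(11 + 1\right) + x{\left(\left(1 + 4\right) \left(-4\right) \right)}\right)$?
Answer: $1197$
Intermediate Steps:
$133 \left(\left(11 + 1\right) + x{\left(\left(1 + 4\right) \left(-4\right) \right)}\right) = 133 \left(\left(11 + 1\right) - 3\right) = 133 \left(12 - 3\right) = 133 \cdot 9 = 1197$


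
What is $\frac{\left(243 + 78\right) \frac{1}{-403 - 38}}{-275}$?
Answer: $\frac{107}{40425} \approx 0.0026469$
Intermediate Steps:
$\frac{\left(243 + 78\right) \frac{1}{-403 - 38}}{-275} = \frac{321}{-441} \left(- \frac{1}{275}\right) = 321 \left(- \frac{1}{441}\right) \left(- \frac{1}{275}\right) = \left(- \frac{107}{147}\right) \left(- \frac{1}{275}\right) = \frac{107}{40425}$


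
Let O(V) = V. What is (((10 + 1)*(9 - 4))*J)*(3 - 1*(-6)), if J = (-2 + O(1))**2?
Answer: 495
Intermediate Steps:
J = 1 (J = (-2 + 1)**2 = (-1)**2 = 1)
(((10 + 1)*(9 - 4))*J)*(3 - 1*(-6)) = (((10 + 1)*(9 - 4))*1)*(3 - 1*(-6)) = ((11*5)*1)*(3 + 6) = (55*1)*9 = 55*9 = 495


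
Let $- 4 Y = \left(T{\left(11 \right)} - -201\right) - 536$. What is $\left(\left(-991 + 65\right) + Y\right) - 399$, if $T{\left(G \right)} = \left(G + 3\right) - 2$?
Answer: $- \frac{4977}{4} \approx -1244.3$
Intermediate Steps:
$T{\left(G \right)} = 1 + G$ ($T{\left(G \right)} = \left(3 + G\right) - 2 = 1 + G$)
$Y = \frac{323}{4}$ ($Y = - \frac{\left(\left(1 + 11\right) - -201\right) - 536}{4} = - \frac{\left(12 + 201\right) - 536}{4} = - \frac{213 - 536}{4} = \left(- \frac{1}{4}\right) \left(-323\right) = \frac{323}{4} \approx 80.75$)
$\left(\left(-991 + 65\right) + Y\right) - 399 = \left(\left(-991 + 65\right) + \frac{323}{4}\right) - 399 = \left(-926 + \frac{323}{4}\right) - 399 = - \frac{3381}{4} - 399 = - \frac{4977}{4}$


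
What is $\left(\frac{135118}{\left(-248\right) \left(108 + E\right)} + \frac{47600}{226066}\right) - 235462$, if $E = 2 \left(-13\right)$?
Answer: $- \frac{15919321933375}{67607032} \approx -2.3547 \cdot 10^{5}$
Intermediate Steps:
$E = -26$
$\left(\frac{135118}{\left(-248\right) \left(108 + E\right)} + \frac{47600}{226066}\right) - 235462 = \left(\frac{135118}{\left(-248\right) \left(108 - 26\right)} + \frac{47600}{226066}\right) - 235462 = \left(\frac{135118}{\left(-248\right) 82} + 47600 \cdot \frac{1}{226066}\right) - 235462 = \left(\frac{135118}{-20336} + \frac{1400}{6649}\right) - 235462 = \left(135118 \left(- \frac{1}{20336}\right) + \frac{1400}{6649}\right) - 235462 = \left(- \frac{67559}{10168} + \frac{1400}{6649}\right) - 235462 = - \frac{434964591}{67607032} - 235462 = - \frac{15919321933375}{67607032}$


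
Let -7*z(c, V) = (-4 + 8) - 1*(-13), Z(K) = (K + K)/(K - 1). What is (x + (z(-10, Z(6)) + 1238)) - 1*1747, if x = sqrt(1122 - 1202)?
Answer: -3580/7 + 4*I*sqrt(5) ≈ -511.43 + 8.9443*I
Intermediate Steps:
Z(K) = 2*K/(-1 + K) (Z(K) = (2*K)/(-1 + K) = 2*K/(-1 + K))
z(c, V) = -17/7 (z(c, V) = -((-4 + 8) - 1*(-13))/7 = -(4 + 13)/7 = -1/7*17 = -17/7)
x = 4*I*sqrt(5) (x = sqrt(-80) = 4*I*sqrt(5) ≈ 8.9443*I)
(x + (z(-10, Z(6)) + 1238)) - 1*1747 = (4*I*sqrt(5) + (-17/7 + 1238)) - 1*1747 = (4*I*sqrt(5) + 8649/7) - 1747 = (8649/7 + 4*I*sqrt(5)) - 1747 = -3580/7 + 4*I*sqrt(5)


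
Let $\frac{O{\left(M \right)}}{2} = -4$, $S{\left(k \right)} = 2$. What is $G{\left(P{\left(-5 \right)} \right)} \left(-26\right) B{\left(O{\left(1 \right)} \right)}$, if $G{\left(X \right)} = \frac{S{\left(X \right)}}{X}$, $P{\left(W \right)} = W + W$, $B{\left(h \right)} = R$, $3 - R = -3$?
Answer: $\frac{156}{5} \approx 31.2$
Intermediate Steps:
$O{\left(M \right)} = -8$ ($O{\left(M \right)} = 2 \left(-4\right) = -8$)
$R = 6$ ($R = 3 - -3 = 3 + 3 = 6$)
$B{\left(h \right)} = 6$
$P{\left(W \right)} = 2 W$
$G{\left(X \right)} = \frac{2}{X}$
$G{\left(P{\left(-5 \right)} \right)} \left(-26\right) B{\left(O{\left(1 \right)} \right)} = \frac{2}{2 \left(-5\right)} \left(-26\right) 6 = \frac{2}{-10} \left(-26\right) 6 = 2 \left(- \frac{1}{10}\right) \left(-26\right) 6 = \left(- \frac{1}{5}\right) \left(-26\right) 6 = \frac{26}{5} \cdot 6 = \frac{156}{5}$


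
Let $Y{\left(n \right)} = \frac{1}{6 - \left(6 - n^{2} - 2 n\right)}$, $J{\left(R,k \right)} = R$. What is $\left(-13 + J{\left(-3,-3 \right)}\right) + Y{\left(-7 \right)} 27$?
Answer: $- \frac{533}{35} \approx -15.229$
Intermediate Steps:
$Y{\left(n \right)} = \frac{1}{n^{2} + 2 n}$ ($Y{\left(n \right)} = \frac{1}{6 + \left(-6 + n^{2} + 2 n\right)} = \frac{1}{n^{2} + 2 n}$)
$\left(-13 + J{\left(-3,-3 \right)}\right) + Y{\left(-7 \right)} 27 = \left(-13 - 3\right) + \frac{1}{\left(-7\right) \left(2 - 7\right)} 27 = -16 + - \frac{1}{7 \left(-5\right)} 27 = -16 + \left(- \frac{1}{7}\right) \left(- \frac{1}{5}\right) 27 = -16 + \frac{1}{35} \cdot 27 = -16 + \frac{27}{35} = - \frac{533}{35}$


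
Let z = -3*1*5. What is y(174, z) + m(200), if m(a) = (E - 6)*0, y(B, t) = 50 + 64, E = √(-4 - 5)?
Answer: 114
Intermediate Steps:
E = 3*I (E = √(-9) = 3*I ≈ 3.0*I)
z = -15 (z = -3*5 = -15)
y(B, t) = 114
m(a) = 0 (m(a) = (3*I - 6)*0 = (-6 + 3*I)*0 = 0)
y(174, z) + m(200) = 114 + 0 = 114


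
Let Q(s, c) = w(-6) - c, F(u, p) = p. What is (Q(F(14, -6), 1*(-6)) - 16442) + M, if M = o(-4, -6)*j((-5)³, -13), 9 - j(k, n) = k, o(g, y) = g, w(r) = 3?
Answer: -16969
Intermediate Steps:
j(k, n) = 9 - k
Q(s, c) = 3 - c
M = -536 (M = -4*(9 - 1*(-5)³) = -4*(9 - 1*(-125)) = -4*(9 + 125) = -4*134 = -536)
(Q(F(14, -6), 1*(-6)) - 16442) + M = ((3 - (-6)) - 16442) - 536 = ((3 - 1*(-6)) - 16442) - 536 = ((3 + 6) - 16442) - 536 = (9 - 16442) - 536 = -16433 - 536 = -16969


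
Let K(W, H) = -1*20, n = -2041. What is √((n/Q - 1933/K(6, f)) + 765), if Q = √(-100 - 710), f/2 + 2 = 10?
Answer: √(775485 + 20410*I*√10)/30 ≈ 29.379 + 1.2205*I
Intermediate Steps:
f = 16 (f = -4 + 2*10 = -4 + 20 = 16)
K(W, H) = -20
Q = 9*I*√10 (Q = √(-810) = 9*I*√10 ≈ 28.461*I)
√((n/Q - 1933/K(6, f)) + 765) = √((-2041*(-I*√10/90) - 1933/(-20)) + 765) = √((-(-2041)*I*√10/90 - 1933*(-1/20)) + 765) = √((2041*I*√10/90 + 1933/20) + 765) = √((1933/20 + 2041*I*√10/90) + 765) = √(17233/20 + 2041*I*√10/90)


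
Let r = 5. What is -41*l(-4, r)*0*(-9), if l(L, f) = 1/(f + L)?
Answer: 0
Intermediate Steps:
l(L, f) = 1/(L + f)
-41*l(-4, r)*0*(-9) = -41*0/(-4 + 5)*(-9) = -41*0/1*(-9) = -41*0*(-9) = 0*(-9) = 0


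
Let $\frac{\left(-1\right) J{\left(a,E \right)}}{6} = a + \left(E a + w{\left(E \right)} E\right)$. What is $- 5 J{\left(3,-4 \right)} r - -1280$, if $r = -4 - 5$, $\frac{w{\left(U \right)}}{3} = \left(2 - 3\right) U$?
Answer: $16670$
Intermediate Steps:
$w{\left(U \right)} = - 3 U$ ($w{\left(U \right)} = 3 \left(2 - 3\right) U = 3 \left(- U\right) = - 3 U$)
$J{\left(a,E \right)} = - 6 a + 18 E^{2} - 6 E a$ ($J{\left(a,E \right)} = - 6 \left(a + \left(E a + - 3 E E\right)\right) = - 6 \left(a - \left(3 E^{2} - E a\right)\right) = - 6 \left(a - 3 E^{2} + E a\right) = - 6 a + 18 E^{2} - 6 E a$)
$r = -9$ ($r = -4 - 5 = -9$)
$- 5 J{\left(3,-4 \right)} r - -1280 = - 5 \left(\left(-6\right) 3 + 18 \left(-4\right)^{2} - \left(-24\right) 3\right) \left(-9\right) - -1280 = - 5 \left(-18 + 18 \cdot 16 + 72\right) \left(-9\right) + 1280 = - 5 \left(-18 + 288 + 72\right) \left(-9\right) + 1280 = \left(-5\right) 342 \left(-9\right) + 1280 = \left(-1710\right) \left(-9\right) + 1280 = 15390 + 1280 = 16670$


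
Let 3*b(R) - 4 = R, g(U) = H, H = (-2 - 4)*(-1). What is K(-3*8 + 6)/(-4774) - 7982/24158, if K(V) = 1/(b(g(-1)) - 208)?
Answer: -11698526639/35406399644 ≈ -0.33041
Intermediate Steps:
H = 6 (H = -6*(-1) = 6)
g(U) = 6
b(R) = 4/3 + R/3
K(V) = -3/614 (K(V) = 1/((4/3 + (⅓)*6) - 208) = 1/((4/3 + 2) - 208) = 1/(10/3 - 208) = 1/(-614/3) = -3/614)
K(-3*8 + 6)/(-4774) - 7982/24158 = -3/614/(-4774) - 7982/24158 = -3/614*(-1/4774) - 7982*1/24158 = 3/2931236 - 3991/12079 = -11698526639/35406399644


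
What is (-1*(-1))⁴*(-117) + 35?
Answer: -82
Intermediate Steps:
(-1*(-1))⁴*(-117) + 35 = 1⁴*(-117) + 35 = 1*(-117) + 35 = -117 + 35 = -82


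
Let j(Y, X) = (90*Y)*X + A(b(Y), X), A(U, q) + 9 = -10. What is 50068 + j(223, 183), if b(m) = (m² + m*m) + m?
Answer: 3722859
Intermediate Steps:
b(m) = m + 2*m² (b(m) = (m² + m²) + m = 2*m² + m = m + 2*m²)
A(U, q) = -19 (A(U, q) = -9 - 10 = -19)
j(Y, X) = -19 + 90*X*Y (j(Y, X) = (90*Y)*X - 19 = 90*X*Y - 19 = -19 + 90*X*Y)
50068 + j(223, 183) = 50068 + (-19 + 90*183*223) = 50068 + (-19 + 3672810) = 50068 + 3672791 = 3722859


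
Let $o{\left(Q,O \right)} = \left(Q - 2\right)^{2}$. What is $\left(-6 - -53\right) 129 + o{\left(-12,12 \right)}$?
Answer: $6259$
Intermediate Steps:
$o{\left(Q,O \right)} = \left(-2 + Q\right)^{2}$
$\left(-6 - -53\right) 129 + o{\left(-12,12 \right)} = \left(-6 - -53\right) 129 + \left(-2 - 12\right)^{2} = \left(-6 + 53\right) 129 + \left(-14\right)^{2} = 47 \cdot 129 + 196 = 6063 + 196 = 6259$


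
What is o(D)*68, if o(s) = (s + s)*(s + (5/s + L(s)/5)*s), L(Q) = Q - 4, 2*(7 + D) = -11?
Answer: -57375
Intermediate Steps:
D = -25/2 (D = -7 + (½)*(-11) = -7 - 11/2 = -25/2 ≈ -12.500)
L(Q) = -4 + Q
o(s) = 2*s*(s + s*(-⅘ + 5/s + s/5)) (o(s) = (s + s)*(s + (5/s + (-4 + s)/5)*s) = (2*s)*(s + (5/s + (-4 + s)*(⅕))*s) = (2*s)*(s + (5/s + (-⅘ + s/5))*s) = (2*s)*(s + (-⅘ + 5/s + s/5)*s) = (2*s)*(s + s*(-⅘ + 5/s + s/5)) = 2*s*(s + s*(-⅘ + 5/s + s/5)))
o(D)*68 = ((⅖)*(-25/2)*(25 - 25/2 + (-25/2)²))*68 = ((⅖)*(-25/2)*(25 - 25/2 + 625/4))*68 = ((⅖)*(-25/2)*(675/4))*68 = -3375/4*68 = -57375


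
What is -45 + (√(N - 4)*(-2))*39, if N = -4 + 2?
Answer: -45 - 78*I*√6 ≈ -45.0 - 191.06*I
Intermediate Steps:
N = -2
-45 + (√(N - 4)*(-2))*39 = -45 + (√(-2 - 4)*(-2))*39 = -45 + (√(-6)*(-2))*39 = -45 + ((I*√6)*(-2))*39 = -45 - 2*I*√6*39 = -45 - 78*I*√6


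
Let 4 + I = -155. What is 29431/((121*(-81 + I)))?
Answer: -29431/29040 ≈ -1.0135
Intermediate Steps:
I = -159 (I = -4 - 155 = -159)
29431/((121*(-81 + I))) = 29431/((121*(-81 - 159))) = 29431/((121*(-240))) = 29431/(-29040) = 29431*(-1/29040) = -29431/29040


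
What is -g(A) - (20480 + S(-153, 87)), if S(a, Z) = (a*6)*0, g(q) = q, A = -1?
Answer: -20479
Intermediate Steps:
S(a, Z) = 0 (S(a, Z) = (6*a)*0 = 0)
-g(A) - (20480 + S(-153, 87)) = -1*(-1) - (20480 + 0) = 1 - 1*20480 = 1 - 20480 = -20479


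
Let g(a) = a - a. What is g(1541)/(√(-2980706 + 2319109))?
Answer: 0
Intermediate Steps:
g(a) = 0
g(1541)/(√(-2980706 + 2319109)) = 0/(√(-2980706 + 2319109)) = 0/(√(-661597)) = 0/((I*√661597)) = 0*(-I*√661597/661597) = 0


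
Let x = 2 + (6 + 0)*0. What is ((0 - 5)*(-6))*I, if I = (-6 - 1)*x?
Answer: -420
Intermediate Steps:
x = 2 (x = 2 + 6*0 = 2 + 0 = 2)
I = -14 (I = (-6 - 1)*2 = -7*2 = -14)
((0 - 5)*(-6))*I = ((0 - 5)*(-6))*(-14) = -5*(-6)*(-14) = 30*(-14) = -420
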